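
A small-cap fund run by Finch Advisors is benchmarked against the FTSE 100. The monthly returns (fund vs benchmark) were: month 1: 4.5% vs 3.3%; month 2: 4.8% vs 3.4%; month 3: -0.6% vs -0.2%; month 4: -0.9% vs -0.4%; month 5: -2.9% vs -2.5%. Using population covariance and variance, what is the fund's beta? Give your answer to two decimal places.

r̄p = 0.9800%,  r̄m = 0.7200%
Cov = Σ(rp − r̄p)(rm − r̄m) / 5 = 7.0744
Var(rm) = Σ(rm − r̄m)² / 5 = 5.2616
β = Cov / Var = 7.0744 / 5.2616 = 1.3445

1.34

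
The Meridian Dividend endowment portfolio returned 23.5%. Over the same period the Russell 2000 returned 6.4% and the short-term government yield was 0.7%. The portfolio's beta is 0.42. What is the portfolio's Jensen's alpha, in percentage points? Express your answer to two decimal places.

20.41

CAPM expected return = Rf + β(Rm − Rf) = 0.7% + 0.42 × (6.4% − 0.7%) = 0.7 + 0.42 × 5.70 = 3.0940%
Jensen's α = Rp − E[R] = 23.5% − 3.0940% = 20.4060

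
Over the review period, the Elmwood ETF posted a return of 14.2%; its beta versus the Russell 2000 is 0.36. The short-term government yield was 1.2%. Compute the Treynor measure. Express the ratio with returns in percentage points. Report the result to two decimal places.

Treynor = (Rp − Rf) / β = (14.2% − 1.2%) / 0.36 = 13.00 / 0.36 = 36.1111

36.11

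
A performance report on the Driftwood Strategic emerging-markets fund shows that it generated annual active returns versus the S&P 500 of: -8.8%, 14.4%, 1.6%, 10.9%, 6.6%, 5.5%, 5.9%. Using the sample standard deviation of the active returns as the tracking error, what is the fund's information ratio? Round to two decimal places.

r̄ = (-8.8 + 14.4 + 1.6 + 10.9 + 6.6 + 5.5 + 5.9) / 7 = 36.10 / 7 = 5.1571%
Σ(r − r̄)² = (-8.8 − 5.1571)² + (14.4 − 5.1571)² + … = 328.6171
σ = √[328.6171 / 6] = 7.4006%
IR = r̄ / tracking error = 5.1571 / 7.4006 = 0.6968

0.70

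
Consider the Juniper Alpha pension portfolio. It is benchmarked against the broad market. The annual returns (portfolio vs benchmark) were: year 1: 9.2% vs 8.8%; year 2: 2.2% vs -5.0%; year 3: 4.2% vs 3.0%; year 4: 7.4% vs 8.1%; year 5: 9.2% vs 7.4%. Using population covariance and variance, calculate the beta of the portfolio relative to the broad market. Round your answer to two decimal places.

r̄p = 6.4400%,  r̄m = 4.4600%
Cov = Σ(rp − r̄p)(rm − r̄m) / 5 = 13.3936
Var(rm) = Σ(rm − r̄m)² / 5 = 26.4704
β = Cov / Var = 13.3936 / 26.4704 = 0.5060

0.51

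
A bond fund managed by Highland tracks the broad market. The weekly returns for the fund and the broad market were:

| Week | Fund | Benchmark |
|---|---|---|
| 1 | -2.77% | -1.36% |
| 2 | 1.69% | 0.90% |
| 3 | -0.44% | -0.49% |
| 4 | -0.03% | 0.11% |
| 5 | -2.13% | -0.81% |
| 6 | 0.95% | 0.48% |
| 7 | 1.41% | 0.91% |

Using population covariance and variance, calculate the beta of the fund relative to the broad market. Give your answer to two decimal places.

1.93

r̄p = -0.1886%,  r̄m = -0.0371%
Cov = Σ(rp − r̄p)(rm − r̄m) / 7 = 1.2737
Var(rm) = Σ(rm − r̄m)² / 7 = 0.6595
β = Cov / Var = 1.2737 / 0.6595 = 1.9313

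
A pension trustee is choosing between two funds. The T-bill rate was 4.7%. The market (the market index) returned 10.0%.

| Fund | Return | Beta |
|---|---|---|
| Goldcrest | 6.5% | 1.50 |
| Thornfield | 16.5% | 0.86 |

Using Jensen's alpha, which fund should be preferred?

Thornfield

Goldcrest: α = 6.5% − [4.7% + 1.50 × (10.0% − 4.7%)] = -6.150
Thornfield: α = 16.5% − [4.7% + 0.86 × (10.0% − 4.7%)] = 7.242
Highest: Thornfield (7.242).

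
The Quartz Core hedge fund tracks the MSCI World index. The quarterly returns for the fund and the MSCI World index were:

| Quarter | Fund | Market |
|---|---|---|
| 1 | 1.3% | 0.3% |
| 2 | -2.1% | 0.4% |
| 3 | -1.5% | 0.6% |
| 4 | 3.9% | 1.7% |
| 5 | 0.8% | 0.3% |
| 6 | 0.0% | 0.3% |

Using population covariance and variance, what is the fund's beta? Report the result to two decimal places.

2.68

r̄p = 0.4000%,  r̄m = 0.6000%
Cov = Σ(rp − r̄p)(rm − r̄m) / 6 = 0.6800
Var(rm) = Σ(rm − r̄m)² / 6 = 0.2533
β = Cov / Var = 0.6800 / 0.2533 = 2.6846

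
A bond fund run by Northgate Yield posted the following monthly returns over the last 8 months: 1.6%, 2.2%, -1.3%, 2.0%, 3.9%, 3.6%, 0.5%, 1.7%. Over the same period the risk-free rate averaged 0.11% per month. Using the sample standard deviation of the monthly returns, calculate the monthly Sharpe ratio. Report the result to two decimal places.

1.01

r̄ = (1.6 + 2.2 − 1.3 + 2 + 3.9 + 3.6 + 0.5 + 1.7) / 8 = 14.20 / 8 = 1.7750%
Sample σ = √[Σ(r − r̄)² / 7] = √[19.1950 / 7] = √2.7421 = 1.6559%
Sharpe = (r̄ − rf) / σ = (1.7750 − 0.11) / 1.6559 = 1.6650 / 1.6559 = 1.0055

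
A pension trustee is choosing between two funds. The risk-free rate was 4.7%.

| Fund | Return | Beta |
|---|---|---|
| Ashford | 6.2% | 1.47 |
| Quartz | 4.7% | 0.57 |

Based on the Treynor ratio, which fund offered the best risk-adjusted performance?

Ashford: Treynor = (6.2% − 4.7%) / 1.47 = 1.020
Quartz: Treynor = (4.7% − 4.7%) / 0.57 = 0.000
Highest: Ashford (1.020).

Ashford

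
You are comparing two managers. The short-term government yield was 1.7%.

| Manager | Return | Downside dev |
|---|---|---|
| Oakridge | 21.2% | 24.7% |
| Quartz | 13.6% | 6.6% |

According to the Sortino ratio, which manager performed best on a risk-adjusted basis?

Quartz

Oakridge: Sortino ratio = (21.2% − 1.7%) / 24.7% = 0.789
Quartz: Sortino ratio = (13.6% − 1.7%) / 6.6% = 1.803
Highest: Quartz (1.803).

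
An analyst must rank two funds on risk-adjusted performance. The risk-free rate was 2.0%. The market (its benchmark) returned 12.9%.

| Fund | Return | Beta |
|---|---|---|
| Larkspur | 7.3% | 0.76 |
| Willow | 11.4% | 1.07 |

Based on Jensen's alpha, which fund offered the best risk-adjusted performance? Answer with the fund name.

Larkspur: α = 7.3% − [2.0% + 0.76 × (12.9% − 2.0%)] = -2.984
Willow: α = 11.4% − [2.0% + 1.07 × (12.9% − 2.0%)] = -2.263
Highest: Willow (-2.263).

Willow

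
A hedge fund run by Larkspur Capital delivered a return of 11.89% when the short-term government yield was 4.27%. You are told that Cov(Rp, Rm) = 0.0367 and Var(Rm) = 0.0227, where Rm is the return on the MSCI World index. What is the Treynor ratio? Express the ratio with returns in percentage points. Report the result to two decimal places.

4.71

β = Cov / Var = 0.0367 / 0.0227 = 1.6167
Treynor = (Rp − Rf) / β = (11.89% − 4.27%) / 1.6167 = 7.62 / 1.6167 = 4.7133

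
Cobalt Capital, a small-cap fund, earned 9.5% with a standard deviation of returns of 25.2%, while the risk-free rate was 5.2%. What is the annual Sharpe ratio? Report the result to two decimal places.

0.17

Sharpe = (Rp − Rf) / σp = (9.5% − 5.2%) / 25.2% = 4.30% / 25.2% = 0.1706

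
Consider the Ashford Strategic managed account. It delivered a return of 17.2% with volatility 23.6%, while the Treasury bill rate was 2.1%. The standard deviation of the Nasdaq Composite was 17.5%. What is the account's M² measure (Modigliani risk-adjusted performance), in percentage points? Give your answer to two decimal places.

Sharpe = (Rp − Rf) / σp = (17.2% − 2.1%) / 23.6% = 0.6398
M² = Rf + Sharpe × σm = 2.1% + 0.6398 × 17.5% = 13.2965%

13.30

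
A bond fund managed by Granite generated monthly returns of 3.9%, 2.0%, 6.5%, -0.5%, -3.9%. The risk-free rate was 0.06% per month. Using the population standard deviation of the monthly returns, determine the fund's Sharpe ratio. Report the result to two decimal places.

Mean return r̄ = 8.00 / 5 = 1.6000%
Σ(r − r̄)² = (3.9 − 1.6000)² + (2 − 1.6000)² + (6.5 − 1.6000)² + … = 64.1200
population σ = √(64.1200 / 5) = √12.8240 = 3.5811%
Sharpe = (r̄ − rf) / σ = (1.6000 − 0.06) / 3.5811 = 1.5400 / 3.5811 = 0.4300

0.43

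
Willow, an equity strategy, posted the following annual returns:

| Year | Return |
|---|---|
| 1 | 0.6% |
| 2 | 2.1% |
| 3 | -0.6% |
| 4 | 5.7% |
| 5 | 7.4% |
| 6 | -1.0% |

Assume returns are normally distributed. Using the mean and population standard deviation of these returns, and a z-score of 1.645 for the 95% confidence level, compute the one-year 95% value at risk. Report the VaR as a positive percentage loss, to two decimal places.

r̄ = (0.6 + 2.1 − 0.6 + 5.7 + 7.4 − 1) / 6 = 2.3667%
Σ(r − r̄)² = (0.6 − 2.3667)² + (2.1 − 2.3667)² + … = 59.7733
population σ = √(59.7733 / 6) = √9.9622 = 3.1563%
VaR = −(r̄ − z·σ) = −(2.3667 − 1.645 × 3.1563) = −(-2.8254) = 2.8254%

2.83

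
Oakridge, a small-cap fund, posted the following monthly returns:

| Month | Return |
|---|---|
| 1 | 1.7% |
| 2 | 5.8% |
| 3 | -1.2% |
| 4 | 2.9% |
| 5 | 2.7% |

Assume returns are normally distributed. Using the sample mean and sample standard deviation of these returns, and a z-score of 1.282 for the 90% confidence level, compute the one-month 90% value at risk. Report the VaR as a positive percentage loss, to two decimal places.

0.85

μ = (1.7 + 5.8 − 1.2 + 2.9 + 2.7) / 5 = 11.90 / 5 = 2.3800%
Sample std dev = √[25.3480 / 4] = 2.5173%
VaR = −(μ − z·σ) = −(2.3800 − 1.282 × 2.5173) = −(-0.8472) = 0.8472%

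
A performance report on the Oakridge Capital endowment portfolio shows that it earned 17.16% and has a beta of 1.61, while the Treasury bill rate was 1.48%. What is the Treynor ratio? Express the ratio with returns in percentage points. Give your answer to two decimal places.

Treynor = (Rp − Rf) / β = (17.16% − 1.48%) / 1.61 = 15.68 / 1.61 = 9.7391

9.74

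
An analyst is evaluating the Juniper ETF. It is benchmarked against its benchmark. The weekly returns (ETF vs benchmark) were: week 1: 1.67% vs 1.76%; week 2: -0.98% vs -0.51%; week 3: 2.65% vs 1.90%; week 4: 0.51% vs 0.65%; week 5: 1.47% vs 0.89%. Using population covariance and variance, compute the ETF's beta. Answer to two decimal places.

r̄p = 1.0640%,  r̄m = 0.9380%
Cov = Σ(rp − r̄p)(rm − r̄m) / 5 = 1.0247
Var(rm) = Σ(rm − r̄m)² / 5 = 0.7566
β = Cov / Var = 1.0247 / 0.7566 = 1.3543

1.35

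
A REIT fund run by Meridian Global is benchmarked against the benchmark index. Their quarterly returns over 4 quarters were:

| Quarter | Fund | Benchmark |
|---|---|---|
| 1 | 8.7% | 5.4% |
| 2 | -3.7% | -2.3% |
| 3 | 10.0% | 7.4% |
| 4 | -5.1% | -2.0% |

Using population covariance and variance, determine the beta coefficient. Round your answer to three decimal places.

1.579

r̄p = 2.4750%,  r̄m = 2.1250%
Cov = Σ(rp − r̄p)(rm − r̄m) / 4 = 29.6631
Var(rm) = Σ(rm − r̄m)² / 4 = 18.7869
β = Cov / Var = 29.6631 / 18.7869 = 1.5789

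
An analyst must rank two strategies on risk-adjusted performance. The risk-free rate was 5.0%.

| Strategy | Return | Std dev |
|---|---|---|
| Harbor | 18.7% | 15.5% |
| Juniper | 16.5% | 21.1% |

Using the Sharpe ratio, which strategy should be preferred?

Harbor: Sharpe ratio = (18.7% − 5.0%) / 15.5% = 0.884
Juniper: Sharpe ratio = (16.5% − 5.0%) / 21.1% = 0.545
Highest: Harbor (0.884).

Harbor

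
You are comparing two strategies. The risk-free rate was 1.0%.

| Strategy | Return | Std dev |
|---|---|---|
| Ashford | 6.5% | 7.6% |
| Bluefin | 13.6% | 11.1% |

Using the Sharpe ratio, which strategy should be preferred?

Bluefin

Ashford: Sharpe ratio = (6.5% − 1.0%) / 7.6% = 0.724
Bluefin: Sharpe ratio = (13.6% − 1.0%) / 11.1% = 1.135
Highest: Bluefin (1.135).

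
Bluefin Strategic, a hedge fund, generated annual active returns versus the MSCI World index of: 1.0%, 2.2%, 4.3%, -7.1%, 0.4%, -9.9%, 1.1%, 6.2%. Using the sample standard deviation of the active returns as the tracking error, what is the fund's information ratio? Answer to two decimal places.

-0.04

Mean return r̄ = -1.80 / 8 = -0.2250%
Σ(r − r̄)² = 212.1550; sample σ = √(212.1550/7) = 5.5053%
IR = r̄ / tracking error = -0.2250 / 5.5053 = -0.0409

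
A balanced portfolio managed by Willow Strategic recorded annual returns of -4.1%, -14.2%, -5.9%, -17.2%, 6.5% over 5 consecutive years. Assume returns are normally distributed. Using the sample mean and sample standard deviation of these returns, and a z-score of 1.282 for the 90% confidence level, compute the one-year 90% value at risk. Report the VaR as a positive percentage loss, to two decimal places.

18.93

μ = (-4.1 − 14.2 − 5.9 − 17.2 + 6.5) / 5 = -6.9800%
Σ(r − μ)² = (-4.1 − (-6.9800))² + (-14.2 − (-6.9800))² + … = 347.7480
sample σ = √(347.7480 / 4) = √86.9370 = 9.3240%
VaR = −(μ − z·σ) = −(-6.9800 − 1.282 × 9.3240) = −(-18.9334) = 18.9334%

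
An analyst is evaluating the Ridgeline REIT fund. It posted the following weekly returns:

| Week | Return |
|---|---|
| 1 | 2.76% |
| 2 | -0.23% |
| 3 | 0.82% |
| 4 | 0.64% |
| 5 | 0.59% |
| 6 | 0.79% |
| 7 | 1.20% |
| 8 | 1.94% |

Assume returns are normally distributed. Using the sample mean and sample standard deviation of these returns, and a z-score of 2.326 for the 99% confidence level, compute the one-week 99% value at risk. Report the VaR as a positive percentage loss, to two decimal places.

r̄ = (2.76 − 0.23 + 0.82 + 0.64 + 0.59 + 0.79 + 1.2 + 1.94) / 8 = 8.510 / 8 = 1.0638%
Sample std dev = √[5.8758 / 7] = 0.9162%
VaR = −(r̄ − z·σ) = −(1.0638 − 2.326 × 0.9162) = −(-1.0673) = 1.0673%

1.07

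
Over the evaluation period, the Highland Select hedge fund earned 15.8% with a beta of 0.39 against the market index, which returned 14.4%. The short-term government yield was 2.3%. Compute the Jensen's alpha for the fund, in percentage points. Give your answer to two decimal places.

CAPM expected return = Rf + β(Rm − Rf) = 2.3% + 0.39 × (14.4% − 2.3%) = 2.3 + 0.39 × 12.10 = 7.0190%
Jensen's α = Rp − E[R] = 15.8% − 7.0190% = 8.7810

8.78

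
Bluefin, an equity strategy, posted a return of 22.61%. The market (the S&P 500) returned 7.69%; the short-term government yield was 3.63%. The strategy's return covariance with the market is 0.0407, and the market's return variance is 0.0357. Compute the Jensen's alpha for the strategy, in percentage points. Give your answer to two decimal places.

14.35

β = Cov / Var = 0.0407 / 0.0357 = 1.1401
E[R] = Rf + β(Rm − Rf) = 3.63% + 1.1401 × (7.69% − 3.63%) = 8.2588%
α = Rp − E[R] = 22.61% − 8.2588% = 14.3512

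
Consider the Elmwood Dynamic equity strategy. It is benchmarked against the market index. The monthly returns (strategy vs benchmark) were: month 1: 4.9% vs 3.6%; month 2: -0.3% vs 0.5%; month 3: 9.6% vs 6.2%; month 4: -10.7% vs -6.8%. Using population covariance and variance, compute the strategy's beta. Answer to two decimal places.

r̄p = 0.8750%,  r̄m = 0.8750%
Cov = Σ(rp − r̄p)(rm − r̄m) / 4 = 36.6769
Var(rm) = Σ(rm − r̄m)² / 4 = 23.7069
β = Cov / Var = 36.6769 / 23.7069 = 1.5471

1.55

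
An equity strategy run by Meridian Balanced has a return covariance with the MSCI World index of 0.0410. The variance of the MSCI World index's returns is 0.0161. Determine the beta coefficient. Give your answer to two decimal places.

β = Cov(Rp, Rm) / Var(Rm) = 0.0410 / 0.0161 = 2.5466

2.55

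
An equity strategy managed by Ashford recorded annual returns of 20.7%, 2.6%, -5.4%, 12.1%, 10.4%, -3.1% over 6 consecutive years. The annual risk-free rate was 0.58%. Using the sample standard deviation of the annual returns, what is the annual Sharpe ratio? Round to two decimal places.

r̄ = (20.7 + 2.6 − 5.4 + 12.1 + 10.4 − 3.1) / 6 = 6.2167%
Sample σ = √[Σ(r − r̄)² / 5] = √[496.7083 / 5] = √99.3417 = 9.9670%
Sharpe = (r̄ − rf) / σ = (6.2167 − 0.58) / 9.9670 = 5.6367 / 9.9670 = 0.5655

0.57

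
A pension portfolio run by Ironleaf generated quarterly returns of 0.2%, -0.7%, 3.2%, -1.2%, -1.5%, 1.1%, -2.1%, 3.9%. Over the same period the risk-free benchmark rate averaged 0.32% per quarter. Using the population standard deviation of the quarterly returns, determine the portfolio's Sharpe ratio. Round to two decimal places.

r̄ = (0.2 − 0.7 + 3.2 − 1.2 − 1.5 + 1.1 − 2.1 + 3.9) / 8 = 2.90 / 8 = 0.3625%
Σ(r − r̄)² = 34.2388; population σ = √(34.2388/8) = 2.0688%
Sharpe = (r̄ − rf) / σ = (0.3625 − 0.32) / 2.0688 = 0.0425 / 2.0688 = 0.0205

0.02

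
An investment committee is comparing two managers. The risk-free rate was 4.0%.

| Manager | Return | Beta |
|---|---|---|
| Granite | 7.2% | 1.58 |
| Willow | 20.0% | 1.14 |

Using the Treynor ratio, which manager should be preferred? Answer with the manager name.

Granite: Treynor = (7.2% − 4.0%) / 1.58 = 2.025
Willow: Treynor = (20.0% − 4.0%) / 1.14 = 14.035
Highest: Willow (14.035).

Willow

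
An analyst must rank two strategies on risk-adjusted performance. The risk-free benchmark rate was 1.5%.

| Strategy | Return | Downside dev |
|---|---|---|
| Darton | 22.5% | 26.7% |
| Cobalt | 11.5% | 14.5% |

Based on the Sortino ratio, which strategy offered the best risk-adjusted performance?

Darton

Darton: Sortino ratio = (22.5% − 1.5%) / 26.7% = 0.787
Cobalt: Sortino ratio = (11.5% − 1.5%) / 14.5% = 0.690
Highest: Darton (0.787).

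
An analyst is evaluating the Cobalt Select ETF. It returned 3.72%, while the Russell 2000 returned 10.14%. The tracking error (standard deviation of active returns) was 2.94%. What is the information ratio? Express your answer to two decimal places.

-2.18

IR = (Rp − Rb) / TE = (3.72% − 10.14%) / 2.94% = -6.42% / 2.94% = -2.1837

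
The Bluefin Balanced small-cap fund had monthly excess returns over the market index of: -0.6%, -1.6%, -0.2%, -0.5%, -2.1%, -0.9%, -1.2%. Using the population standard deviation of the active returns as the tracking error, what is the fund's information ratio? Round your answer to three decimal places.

Mean return r̄ = -7.10 / 7 = -1.0143%
Population std dev = √[2.6686 / 7] = 0.6174%
IR = r̄ / tracking error = -1.0143 / 0.6174 = -1.6429

-1.643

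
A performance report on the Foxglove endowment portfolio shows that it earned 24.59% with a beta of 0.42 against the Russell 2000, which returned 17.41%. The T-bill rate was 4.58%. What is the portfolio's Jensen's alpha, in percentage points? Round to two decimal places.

14.62

CAPM expected return = Rf + β(Rm − Rf) = 4.58% + 0.42 × (17.41% − 4.58%) = 4.58 + 0.42 × 12.83 = 9.9686%
Jensen's α = Rp − E[R] = 24.59% − 9.9686% = 14.6214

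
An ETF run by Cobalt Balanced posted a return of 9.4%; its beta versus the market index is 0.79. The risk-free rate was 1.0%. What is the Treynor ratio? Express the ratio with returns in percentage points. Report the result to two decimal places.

10.63

Treynor = (Rp − Rf) / β = (9.4% − 1.0%) / 0.79 = 8.40 / 0.79 = 10.6329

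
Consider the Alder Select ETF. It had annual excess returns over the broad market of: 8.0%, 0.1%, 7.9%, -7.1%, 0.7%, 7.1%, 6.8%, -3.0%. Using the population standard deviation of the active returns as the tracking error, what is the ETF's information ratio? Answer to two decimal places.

r̄ = (8 + 0.1 + 7.9 − 7.1 + 0.7 + 7.1 + 6.8 − 3) / 8 = 2.5625%
Σ(r − r̄)² = (8 − 2.5625)² + (0.1 − 2.5625)² + … = 230.4388
σ = √[230.4388 / 8] = 5.3670%
IR = r̄ / tracking error = 2.5625 / 5.3670 = 0.4775

0.48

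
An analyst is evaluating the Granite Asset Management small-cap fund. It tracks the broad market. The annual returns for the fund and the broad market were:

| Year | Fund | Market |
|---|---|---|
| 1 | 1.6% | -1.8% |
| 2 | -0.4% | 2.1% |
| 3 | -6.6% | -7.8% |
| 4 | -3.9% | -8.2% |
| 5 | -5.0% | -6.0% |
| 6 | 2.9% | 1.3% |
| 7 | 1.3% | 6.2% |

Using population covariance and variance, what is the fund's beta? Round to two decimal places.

0.55

r̄p = -1.4429%,  r̄m = -2.0286%
Cov = Σ(rp − r̄p)(rm − r̄m) / 7 = 14.4402
Var(rm) = Σ(rm − r̄m)² / 7 = 26.1506
β = Cov / Var = 14.4402 / 26.1506 = 0.5522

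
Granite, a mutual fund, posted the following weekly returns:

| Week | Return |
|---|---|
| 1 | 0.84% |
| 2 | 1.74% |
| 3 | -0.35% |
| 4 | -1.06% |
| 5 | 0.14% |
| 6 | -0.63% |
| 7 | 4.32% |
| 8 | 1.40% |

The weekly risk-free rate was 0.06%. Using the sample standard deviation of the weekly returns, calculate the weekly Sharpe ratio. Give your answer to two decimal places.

r̄ = (0.84 + 1.74 − 0.35 − 1.06 + 0.14 − 0.63 + 4.32 + 1.4) / 8 = 6.400 / 8 = 0.8000%
Σ(r − r̄)² = (0.84 − 0.8000)² + (1.74 − 0.8000)² + (-0.35 − 0.8000)² + … = 20.8982
σ = √[20.8982 / 7] = 1.7278%
Sharpe = (r̄ − rf) / σ = (0.8000 − 0.06) / 1.7278 = 0.7400 / 1.7278 = 0.4283

0.43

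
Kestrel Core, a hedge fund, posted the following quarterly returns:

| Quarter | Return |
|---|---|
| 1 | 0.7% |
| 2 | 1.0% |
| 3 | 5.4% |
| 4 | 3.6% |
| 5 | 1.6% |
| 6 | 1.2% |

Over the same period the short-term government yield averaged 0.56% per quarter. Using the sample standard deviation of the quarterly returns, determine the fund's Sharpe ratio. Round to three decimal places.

0.910

μ = (0.7 + 1 + 5.4 + 3.6 + 1.6 + 1.2) / 6 = 2.2500%
Σ(r − μ)² = (0.7 − 2.2500)² + (1 − 2.2500)² + (5.4 − 2.2500)² + … = 17.2350
σ = √[17.2350 / 5] = 1.8566%
Sharpe = (μ − rf) / σ = (2.2500 − 0.56) / 1.8566 = 1.6900 / 1.8566 = 0.9103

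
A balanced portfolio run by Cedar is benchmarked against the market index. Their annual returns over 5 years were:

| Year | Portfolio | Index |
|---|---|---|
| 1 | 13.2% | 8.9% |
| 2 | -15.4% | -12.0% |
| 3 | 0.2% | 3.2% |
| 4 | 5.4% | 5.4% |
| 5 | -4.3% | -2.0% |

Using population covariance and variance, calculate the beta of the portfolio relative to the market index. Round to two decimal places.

1.29

r̄p = -0.1800%,  r̄m = 0.7000%
Cov = Σ(rp − r̄p)(rm − r̄m) / 5 = 68.2620
Var(rm) = Σ(rm − r̄m)² / 5 = 52.8320
β = Cov / Var = 68.2620 / 52.8320 = 1.2921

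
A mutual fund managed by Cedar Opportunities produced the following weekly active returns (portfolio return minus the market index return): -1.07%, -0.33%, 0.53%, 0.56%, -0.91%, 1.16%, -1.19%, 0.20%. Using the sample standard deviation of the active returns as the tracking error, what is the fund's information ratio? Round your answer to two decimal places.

r̄ = (-1.07 − 0.33 + 0.53 + 0.56 − 0.91 + 1.16 − 1.19 + 0.2) / 8 = -1.050 / 8 = -0.1313%
Σ(r − r̄)² = (-1.07 − (-0.1313))² + (-0.33 − (-0.1313))² + … = 5.3403
sample σ = √(5.3403 / 7) = √0.7629 = 0.8734%
IR = r̄ / tracking error = -0.1313 / 0.8734 = -0.1503

-0.15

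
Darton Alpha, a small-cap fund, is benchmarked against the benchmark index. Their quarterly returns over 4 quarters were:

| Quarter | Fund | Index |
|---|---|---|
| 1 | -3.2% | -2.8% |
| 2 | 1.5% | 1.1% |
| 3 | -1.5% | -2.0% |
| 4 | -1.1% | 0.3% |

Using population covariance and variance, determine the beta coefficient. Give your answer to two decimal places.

0.94

r̄p = -1.0750%,  r̄m = -0.8500%
Cov = Σ(rp − r̄p)(rm − r̄m) / 4 = 2.4063
Var(rm) = Σ(rm − r̄m)² / 4 = 2.5625
β = Cov / Var = 2.4063 / 2.5625 = 0.9390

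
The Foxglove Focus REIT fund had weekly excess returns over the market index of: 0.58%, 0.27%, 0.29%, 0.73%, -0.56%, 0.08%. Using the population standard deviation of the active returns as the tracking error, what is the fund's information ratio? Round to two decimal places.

0.56

Mean return μ = 1.390 / 6 = 0.2317%
Population std dev = √[1.0243 / 6] = 0.4132%
IR = μ / tracking error = 0.2317 / 0.4132 = 0.5607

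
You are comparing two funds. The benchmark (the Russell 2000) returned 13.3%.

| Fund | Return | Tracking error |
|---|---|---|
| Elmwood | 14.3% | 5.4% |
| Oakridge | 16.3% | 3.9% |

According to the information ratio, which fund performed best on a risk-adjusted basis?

Oakridge

Elmwood: IR = (14.3% − 13.3%) / 5.4% = 0.185
Oakridge: IR = (16.3% − 13.3%) / 3.9% = 0.769
Highest: Oakridge (0.769).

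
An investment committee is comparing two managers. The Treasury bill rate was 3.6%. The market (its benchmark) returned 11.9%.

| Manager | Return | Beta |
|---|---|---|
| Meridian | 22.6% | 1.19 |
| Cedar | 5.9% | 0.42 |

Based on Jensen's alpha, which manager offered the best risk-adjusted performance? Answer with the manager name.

Meridian

Meridian: α = 22.6% − [3.6% + 1.19 × (11.9% − 3.6%)] = 9.123
Cedar: α = 5.9% − [3.6% + 0.42 × (11.9% − 3.6%)] = -1.186
Highest: Meridian (9.123).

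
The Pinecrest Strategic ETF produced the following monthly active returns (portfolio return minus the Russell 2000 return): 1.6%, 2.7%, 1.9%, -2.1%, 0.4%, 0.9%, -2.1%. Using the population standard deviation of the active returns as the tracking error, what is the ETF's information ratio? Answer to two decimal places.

Mean return r̄ = 3.30 / 7 = 0.4714%
Σ(r − r̄)² = (1.6 − 0.4714)² + (2.7 − 0.4714)² + … = 21.6943
population σ = √(21.6943 / 7) = √3.0992 = 1.7605%
IR = r̄ / tracking error = 0.4714 / 1.7605 = 0.2678

0.27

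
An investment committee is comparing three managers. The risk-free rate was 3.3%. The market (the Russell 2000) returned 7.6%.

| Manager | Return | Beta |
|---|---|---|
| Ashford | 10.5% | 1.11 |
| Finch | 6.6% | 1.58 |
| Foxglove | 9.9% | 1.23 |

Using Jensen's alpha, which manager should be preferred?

Ashford: α = 10.5% − [3.3% + 1.11 × (7.6% − 3.3%)] = 2.427
Finch: α = 6.6% − [3.3% + 1.58 × (7.6% − 3.3%)] = -3.494
Foxglove: α = 9.9% − [3.3% + 1.23 × (7.6% − 3.3%)] = 1.311
Highest: Ashford (2.427).

Ashford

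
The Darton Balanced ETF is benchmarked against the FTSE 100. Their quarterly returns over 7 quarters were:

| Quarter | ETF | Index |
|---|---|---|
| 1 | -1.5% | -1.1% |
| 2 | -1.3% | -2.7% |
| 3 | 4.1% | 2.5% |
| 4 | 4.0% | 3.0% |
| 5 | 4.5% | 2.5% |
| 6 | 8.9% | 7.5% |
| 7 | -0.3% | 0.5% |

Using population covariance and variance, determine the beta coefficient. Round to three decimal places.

1.122

r̄p = 2.6286%,  r̄m = 1.7429%
Cov = Σ(rp − r̄p)(rm − r̄m) / 7 = 10.4559
Var(rm) = Σ(rm − r̄m)² / 7 = 9.3196
β = Cov / Var = 10.4559 / 9.3196 = 1.1219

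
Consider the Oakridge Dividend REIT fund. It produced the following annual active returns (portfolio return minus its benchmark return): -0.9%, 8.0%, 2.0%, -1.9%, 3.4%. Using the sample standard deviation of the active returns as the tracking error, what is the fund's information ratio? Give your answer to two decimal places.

0.54

μ = (-0.9 + 8 + 2 − 1.9 + 3.4) / 5 = 2.1200%
Σ(r − μ)² = 61.5080; sample σ = √(61.5080/4) = 3.9214%
IR = μ / tracking error = 2.1200 / 3.9214 = 0.5406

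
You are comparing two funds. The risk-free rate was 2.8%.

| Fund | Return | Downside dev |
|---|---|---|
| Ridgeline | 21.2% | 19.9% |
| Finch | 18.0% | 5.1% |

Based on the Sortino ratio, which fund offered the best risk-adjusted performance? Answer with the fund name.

Ridgeline: Sortino ratio = (21.2% − 2.8%) / 19.9% = 0.925
Finch: Sortino ratio = (18.0% − 2.8%) / 5.1% = 2.980
Highest: Finch (2.980).

Finch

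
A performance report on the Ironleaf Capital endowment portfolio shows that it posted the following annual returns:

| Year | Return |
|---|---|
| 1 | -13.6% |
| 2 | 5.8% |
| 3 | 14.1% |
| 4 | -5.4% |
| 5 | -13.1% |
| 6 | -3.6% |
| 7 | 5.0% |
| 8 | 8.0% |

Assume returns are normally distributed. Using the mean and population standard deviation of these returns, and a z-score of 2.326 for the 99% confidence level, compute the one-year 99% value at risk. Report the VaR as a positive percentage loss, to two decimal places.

22.40

r̄ = (-13.6 + 5.8 + 14.1 − 5.4 − 13.1 − 3.6 + 5 + 8) / 8 = -2.80 / 8 = -0.3500%
Σ(r − r̄)² = 719.1600; population σ = √(719.1600/8) = 9.4813%
VaR = −(r̄ − z·σ) = −(-0.3500 − 2.326 × 9.4813) = −(-22.4035) = 22.4035%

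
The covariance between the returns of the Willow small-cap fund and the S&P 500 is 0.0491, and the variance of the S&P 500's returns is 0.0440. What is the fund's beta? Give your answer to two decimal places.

1.12

β = Cov(Rp, Rm) / Var(Rm) = 0.0491 / 0.0440 = 1.1159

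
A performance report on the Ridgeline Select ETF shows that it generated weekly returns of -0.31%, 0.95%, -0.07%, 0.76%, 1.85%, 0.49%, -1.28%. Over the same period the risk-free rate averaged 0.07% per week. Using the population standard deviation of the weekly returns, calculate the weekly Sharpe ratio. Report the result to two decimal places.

0.29

r̄ = (-0.31 + 0.95 − 0.07 + 0.76 + 1.85 + 0.49 − 1.28) / 7 = 0.3414%
Σ(r − r̄)² = (-0.31 − 0.3414)² + (0.95 − 0.3414)² + (-0.07 − 0.3414)² + … = 6.0661
σ = √[6.0661 / 7] = 0.9309%
Sharpe = (r̄ − rf) / σ = (0.3414 − 0.07) / 0.9309 = 0.2714 / 0.9309 = 0.2915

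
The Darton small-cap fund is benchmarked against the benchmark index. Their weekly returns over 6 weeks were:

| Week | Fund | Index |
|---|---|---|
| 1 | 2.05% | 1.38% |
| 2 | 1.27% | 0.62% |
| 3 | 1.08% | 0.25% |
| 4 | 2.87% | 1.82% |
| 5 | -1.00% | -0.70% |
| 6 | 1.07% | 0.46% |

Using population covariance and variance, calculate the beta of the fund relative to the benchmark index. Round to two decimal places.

r̄p = 1.2233%,  r̄m = 0.6383%
Cov = Σ(rp − r̄p)(rm − r̄m) / 6 = 0.9361
Var(rm) = Σ(rm − r̄m)² / 6 = 0.6534
β = Cov / Var = 0.9361 / 0.6534 = 1.4327

1.43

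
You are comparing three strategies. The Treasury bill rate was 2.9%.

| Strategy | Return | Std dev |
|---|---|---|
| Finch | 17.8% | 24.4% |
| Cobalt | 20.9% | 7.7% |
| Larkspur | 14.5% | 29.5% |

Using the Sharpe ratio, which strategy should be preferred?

Cobalt

Finch: Sharpe ratio = (17.8% − 2.9%) / 24.4% = 0.611
Cobalt: Sharpe ratio = (20.9% − 2.9%) / 7.7% = 2.338
Larkspur: Sharpe ratio = (14.5% − 2.9%) / 29.5% = 0.393
Highest: Cobalt (2.338).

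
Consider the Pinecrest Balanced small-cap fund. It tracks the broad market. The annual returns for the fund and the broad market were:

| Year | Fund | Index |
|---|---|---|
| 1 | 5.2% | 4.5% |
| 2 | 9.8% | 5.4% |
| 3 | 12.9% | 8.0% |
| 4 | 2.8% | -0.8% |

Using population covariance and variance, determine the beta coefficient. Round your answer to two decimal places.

1.12

r̄p = 7.6750%,  r̄m = 4.2750%
Cov = Σ(rp − r̄p)(rm − r̄m) / 4 = 11.5094
Var(rm) = Σ(rm − r̄m)² / 4 = 10.2369
β = Cov / Var = 11.5094 / 10.2369 = 1.1243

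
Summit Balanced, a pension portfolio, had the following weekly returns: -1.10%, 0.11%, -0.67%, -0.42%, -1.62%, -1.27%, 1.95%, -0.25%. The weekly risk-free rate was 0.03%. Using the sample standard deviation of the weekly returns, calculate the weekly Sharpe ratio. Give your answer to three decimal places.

Mean return r̄ = -3.270 / 8 = -0.4088%
Sample std dev = √[8.6131 / 7] = 1.1093%
Sharpe = (r̄ − rf) / σ = (-0.4088 − 0.03) / 1.1093 = -0.4388 / 1.1093 = -0.3956

-0.396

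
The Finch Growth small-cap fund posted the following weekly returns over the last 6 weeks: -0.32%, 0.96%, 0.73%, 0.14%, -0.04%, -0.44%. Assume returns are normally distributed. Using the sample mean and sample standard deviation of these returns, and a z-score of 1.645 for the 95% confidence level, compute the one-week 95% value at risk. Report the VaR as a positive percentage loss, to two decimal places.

Mean return r̄ = 1.030 / 6 = 0.1717%
Σ(r − r̄)² = 1.5949; sample σ = √(1.5949/5) = 0.5648%
VaR = −(r̄ − z·σ) = −(0.1717 − 1.645 × 0.5648) = −(-0.7574) = 0.7574%

0.76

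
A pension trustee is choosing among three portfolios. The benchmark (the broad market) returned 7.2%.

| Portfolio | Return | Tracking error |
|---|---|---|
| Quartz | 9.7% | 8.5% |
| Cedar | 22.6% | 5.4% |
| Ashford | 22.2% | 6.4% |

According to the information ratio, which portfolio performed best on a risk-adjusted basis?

Quartz: IR = (9.7% − 7.2%) / 8.5% = 0.294
Cedar: IR = (22.6% − 7.2%) / 5.4% = 2.852
Ashford: IR = (22.2% − 7.2%) / 6.4% = 2.344
Highest: Cedar (2.852).

Cedar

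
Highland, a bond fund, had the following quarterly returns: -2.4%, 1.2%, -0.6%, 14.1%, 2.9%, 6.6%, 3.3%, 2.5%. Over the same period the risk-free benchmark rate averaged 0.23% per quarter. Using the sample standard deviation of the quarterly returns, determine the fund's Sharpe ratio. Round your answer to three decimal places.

0.635

μ = (-2.4 + 1.2 − 0.6 + 14.1 + 2.9 + 6.6 + 3.3 + 2.5) / 8 = 3.4500%
Σ(r − μ)² = 180.2600; sample σ = √(180.2600/7) = 5.0746%
Sharpe = (μ − rf) / σ = (3.4500 − 0.23) / 5.0746 = 3.2200 / 5.0746 = 0.6345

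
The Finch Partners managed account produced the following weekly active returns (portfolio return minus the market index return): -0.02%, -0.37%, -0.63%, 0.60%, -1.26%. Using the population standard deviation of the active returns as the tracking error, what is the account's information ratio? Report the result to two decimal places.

-0.54

r̄ = (-0.02 − 0.37 − 0.63 + 0.6 − 1.26) / 5 = -1.680 / 5 = -0.3360%
Σ(r − r̄)² = (-0.02 − (-0.3360))² + (-0.37 − (-0.3360))² + … = 1.9173
σ = √[1.9173 / 5] = 0.6192%
IR = r̄ / tracking error = -0.3360 / 0.6192 = -0.5426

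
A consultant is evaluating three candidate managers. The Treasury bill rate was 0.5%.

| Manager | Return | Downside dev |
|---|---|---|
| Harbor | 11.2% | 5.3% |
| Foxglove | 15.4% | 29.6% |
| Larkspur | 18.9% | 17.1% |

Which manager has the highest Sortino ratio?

Harbor: Sortino ratio = (11.2% − 0.5%) / 5.3% = 2.019
Foxglove: Sortino ratio = (15.4% − 0.5%) / 29.6% = 0.503
Larkspur: Sortino ratio = (18.9% − 0.5%) / 17.1% = 1.076
Highest: Harbor (2.019).

Harbor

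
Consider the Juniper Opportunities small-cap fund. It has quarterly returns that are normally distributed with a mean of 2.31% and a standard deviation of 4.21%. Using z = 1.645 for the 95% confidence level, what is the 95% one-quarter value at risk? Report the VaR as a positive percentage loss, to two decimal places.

VaR (as % loss) = −(μ − z·σ) = −(2.31% − 1.645 × 4.21%) = −(-4.61545%) = 4.61545%

4.62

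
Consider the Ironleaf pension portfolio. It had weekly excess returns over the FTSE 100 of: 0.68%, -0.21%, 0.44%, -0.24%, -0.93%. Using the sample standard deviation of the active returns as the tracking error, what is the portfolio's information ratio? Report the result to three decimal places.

μ = (0.68 − 0.21 + 0.44 − 0.24 − 0.93) / 5 = -0.0520%
Sample σ = √[Σ(r − μ)² / 4] = √[1.6091 / 4] = √0.4023 = 0.6343%
IR = μ / tracking error = -0.0520 / 0.6343 = -0.0820

-0.082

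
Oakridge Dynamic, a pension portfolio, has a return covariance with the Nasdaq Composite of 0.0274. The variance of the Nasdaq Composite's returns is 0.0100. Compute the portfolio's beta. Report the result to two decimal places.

β = Cov(Rp, Rm) / Var(Rm) = 0.0274 / 0.0100 = 2.7400

2.74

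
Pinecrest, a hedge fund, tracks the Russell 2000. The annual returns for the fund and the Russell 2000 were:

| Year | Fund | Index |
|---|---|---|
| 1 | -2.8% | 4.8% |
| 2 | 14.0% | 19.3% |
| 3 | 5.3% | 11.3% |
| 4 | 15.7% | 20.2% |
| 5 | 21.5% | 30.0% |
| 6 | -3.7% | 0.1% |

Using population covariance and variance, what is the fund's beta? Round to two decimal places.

0.93

r̄p = 8.3333%,  r̄m = 14.2833%
Cov = Σ(rp − r̄p)(rm − r̄m) / 6 = 94.0422
Var(rm) = Σ(rm − r̄m)² / 6 = 101.1981
β = Cov / Var = 94.0422 / 101.1981 = 0.9293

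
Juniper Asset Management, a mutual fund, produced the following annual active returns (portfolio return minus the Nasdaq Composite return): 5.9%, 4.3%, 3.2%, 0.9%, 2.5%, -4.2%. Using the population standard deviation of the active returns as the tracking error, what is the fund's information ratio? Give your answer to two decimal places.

r̄ = (5.9 + 4.3 + 3.2 + 0.9 + 2.5 − 4.2) / 6 = 2.1000%
Σ(r − r̄)² = (5.9 − 2.1000)² + (4.3 − 2.1000)² + … = 61.7800
σ = √[61.7800 / 6] = 3.2088%
IR = r̄ / tracking error = 2.1000 / 3.2088 = 0.6545

0.65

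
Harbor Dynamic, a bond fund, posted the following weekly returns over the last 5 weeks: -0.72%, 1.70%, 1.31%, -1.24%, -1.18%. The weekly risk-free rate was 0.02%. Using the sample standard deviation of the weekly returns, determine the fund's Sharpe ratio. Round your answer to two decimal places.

μ = (-0.72 + 1.7 + 1.31 − 1.24 − 1.18) / 5 = -0.0260%
Sample σ = √[Σ(r − μ)² / 4] = √[8.0511 / 4] = √2.0128 = 1.4187%
Sharpe = (μ − rf) / σ = (-0.0260 − 0.02) / 1.4187 = -0.0460 / 1.4187 = -0.0324

-0.03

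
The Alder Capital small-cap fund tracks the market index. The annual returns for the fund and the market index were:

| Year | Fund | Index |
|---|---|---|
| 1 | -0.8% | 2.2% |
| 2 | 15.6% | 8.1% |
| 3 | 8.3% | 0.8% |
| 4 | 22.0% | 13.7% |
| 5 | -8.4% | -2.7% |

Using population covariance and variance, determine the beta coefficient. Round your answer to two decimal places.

1.74

r̄p = 7.3400%,  r̄m = 4.4200%
Cov = Σ(rp − r̄p)(rm − r̄m) / 5 = 58.6212
Var(rm) = Σ(rm − r̄m)² / 5 = 33.6776
β = Cov / Var = 58.6212 / 33.6776 = 1.7407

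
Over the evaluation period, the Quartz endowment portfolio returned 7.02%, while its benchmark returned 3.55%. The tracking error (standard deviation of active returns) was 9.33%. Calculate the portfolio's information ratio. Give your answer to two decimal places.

IR = (Rp − Rb) / TE = (7.02% − 3.55%) / 9.33% = 3.47% / 9.33% = 0.3719

0.37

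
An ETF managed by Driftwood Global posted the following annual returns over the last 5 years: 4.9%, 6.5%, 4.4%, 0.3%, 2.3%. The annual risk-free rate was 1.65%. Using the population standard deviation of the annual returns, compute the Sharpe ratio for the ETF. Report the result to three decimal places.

r̄ = (4.9 + 6.5 + 4.4 + 0.3 + 2.3) / 5 = 3.6800%
Population σ = √[Σ(r − r̄)² / 5] = √[23.2880 / 5] = √4.6576 = 2.1581%
Sharpe = (r̄ − rf) / σ = (3.6800 − 1.65) / 2.1581 = 2.0300 / 2.1581 = 0.9406

0.941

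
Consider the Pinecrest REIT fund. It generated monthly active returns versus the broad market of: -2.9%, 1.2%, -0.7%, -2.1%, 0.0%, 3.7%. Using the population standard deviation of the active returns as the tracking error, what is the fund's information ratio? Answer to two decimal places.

-0.06

Mean return r̄ = -0.80 / 6 = -0.1333%
Population σ = √[Σ(r − r̄)² / 6] = √[28.3333 / 6] = √4.7222 = 2.1731%
IR = r̄ / tracking error = -0.1333 / 2.1731 = -0.0613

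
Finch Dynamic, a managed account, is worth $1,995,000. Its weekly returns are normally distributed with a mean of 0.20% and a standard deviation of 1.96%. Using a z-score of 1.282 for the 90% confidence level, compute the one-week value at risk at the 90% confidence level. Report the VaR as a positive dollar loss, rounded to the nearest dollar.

$46,139

Return at the 90% tail: μ − z·σ = 0.20% − 1.282 × 1.96% = 0.2 − 2.51272 = -2.31272%
VaR = −(-2.31272%) × $1,995,000 = 2.31272% × $1,995,000 = $46,139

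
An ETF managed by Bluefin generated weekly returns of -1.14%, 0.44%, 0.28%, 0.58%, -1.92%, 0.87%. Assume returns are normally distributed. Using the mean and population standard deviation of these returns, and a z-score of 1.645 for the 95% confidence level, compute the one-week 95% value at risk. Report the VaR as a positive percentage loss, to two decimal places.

Mean return r̄ = -0.890 / 6 = -0.1483%
Population σ = √[Σ(r − r̄)² / 6] = √[6.2193 / 6] = √1.0366 = 1.0181%
VaR = −(r̄ − z·σ) = −(-0.1483 − 1.645 × 1.0181) = −(-1.8231) = 1.8231%

1.82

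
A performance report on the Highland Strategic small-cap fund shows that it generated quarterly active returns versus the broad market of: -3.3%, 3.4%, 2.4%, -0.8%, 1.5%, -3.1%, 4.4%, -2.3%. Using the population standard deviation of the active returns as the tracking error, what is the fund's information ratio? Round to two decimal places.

Mean return r̄ = 2.20 / 8 = 0.2750%
Σ(r − r̄)² = (-3.3 − 0.2750)² + (3.4 − 0.2750)² + (2.4 − 0.2750)² + … = 64.7550
population σ = √(64.7550 / 8) = √8.0944 = 2.8451%
IR = r̄ / tracking error = 0.2750 / 2.8451 = 0.0967

0.10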